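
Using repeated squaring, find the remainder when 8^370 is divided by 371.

218

8^1 ≡ 8 (mod 371)
8^2 ≡ 8^2 = 64 ≡ 64 (mod 371)
8^4 ≡ 64^2 = 4096 ≡ 15 (mod 371)
8^8 ≡ 15^2 = 225 ≡ 225 (mod 371)
8^16 ≡ 225^2 = 50625 ≡ 169 (mod 371)
8^32 ≡ 169^2 = 28561 ≡ 365 (mod 371)
8^64 ≡ 365^2 = 133225 ≡ 36 (mod 371)
8^128 ≡ 36^2 = 1296 ≡ 183 (mod 371)
8^256 ≡ 183^2 = 33489 ≡ 99 (mod 371)
370 = 256 + 64 + 32 + 16 + 2 in binary powers of 2.
So 8^370 ≡ 99 · 36 · 365 · 169 · 64 ≡ 218 (mod 371).
Since 218 ≠ 1, base 8 is a Fermat witness: 371 is composite.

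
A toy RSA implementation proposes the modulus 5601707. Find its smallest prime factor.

5601707 is odd.
Digit sum 26, not divisible by 3.
Ends in 7: not divisible by 5.
7: 5601707 = 7·800243 + 6
11: 5601707 = 11·509246 + 1
13: 5601707 = 13·430900 + 7
17: 5601707 = 17·329512 + 3
19: 5601707 = 19·294826 + 13
23: 5601707 = 23·243552 + 11
29: 5601707 = 29·193162 + 9
31: 5601707 = 31·180700 + 7
37: 5601707 = 37·151397 + 18
41: 5601707 = 41·136627

41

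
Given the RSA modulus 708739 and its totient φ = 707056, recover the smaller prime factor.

φ(n) = (p−1)(q−1) = n − (p+q) + 1, so p + q = 708739 − 707056 + 1 = 1684.
p and q are the roots of t² − 1684t + 708739 = 0.
Discriminant: 1684² − 4·708739 = 2835856 − 2834956 = 900; √900 = 30.
q = (1684 − 30)/2 = 827, p = (1684 + 30)/2 = 857.
Check: 827 · 857 = 708739.

827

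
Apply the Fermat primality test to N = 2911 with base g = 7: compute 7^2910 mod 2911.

1795

7^1 ≡ 7 (mod 2911)
7^2 ≡ 7^2 = 49 ≡ 49 (mod 2911)
7^4 ≡ 49^2 = 2401 ≡ 2401 (mod 2911)
7^8 ≡ 2401^2 = 5764801 ≡ 1021 (mod 2911)
7^16 ≡ 1021^2 = 1042441 ≡ 303 (mod 2911)
7^32 ≡ 303^2 = 91809 ≡ 1568 (mod 2911)
7^64 ≡ 1568^2 = 2458624 ≡ 1740 (mod 2911)
7^128 ≡ 1740^2 = 3027600 ≡ 160 (mod 2911)
7^256 ≡ 160^2 = 25600 ≡ 2312 (mod 2911)
7^512 ≡ 2312^2 = 5345344 ≡ 748 (mod 2911)
7^1024 ≡ 748^2 = 559504 ≡ 592 (mod 2911)
7^2048 ≡ 592^2 = 350464 ≡ 1144 (mod 2911)
2910 = 2048 + 512 + 256 + 64 + 16 + 8 + 4 + 2 in binary powers of 2.
So 7^2910 ≡ 1144 · 748 · 2312 · 1740 · 303 · 1021 · 2401 · 49 ≡ 1795 (mod 2911).
Since 1795 ≠ 1, base 7 is a Fermat witness: 2911 is composite.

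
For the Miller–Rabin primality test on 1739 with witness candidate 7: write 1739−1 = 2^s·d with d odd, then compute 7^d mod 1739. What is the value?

1452

1739 − 1 = 1738 = 2^1 · 869, so d = 869.
7^1 ≡ 7 (mod 1739)
7^2 ≡ 7^2 = 49 ≡ 49 (mod 1739)
7^4 ≡ 49^2 = 2401 ≡ 662 (mod 1739)
7^8 ≡ 662^2 = 438244 ≡ 16 (mod 1739)
7^16 ≡ 16^2 = 256 ≡ 256 (mod 1739)
7^32 ≡ 256^2 = 65536 ≡ 1193 (mod 1739)
7^64 ≡ 1193^2 = 1423249 ≡ 747 (mod 1739)
7^128 ≡ 747^2 = 558009 ≡ 1529 (mod 1739)
7^256 ≡ 1529^2 = 2337841 ≡ 625 (mod 1739)
7^512 ≡ 625^2 = 390625 ≡ 1089 (mod 1739)
869 = 512 + 256 + 64 + 32 + 4 + 1 in binary powers of 2.
So 7^869 ≡ 1089 · 625 · 747 · 1193 · 662 · 7 ≡ 1452 (mod 1739).
Squaring chain: 1452; never reaches −1, so base 7 is a Miller–Rabin witness that 1739 is composite.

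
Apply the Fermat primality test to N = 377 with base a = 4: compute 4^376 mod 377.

4^1 ≡ 4 (mod 377)
4^2 ≡ 4^2 = 16 ≡ 16 (mod 377)
4^4 ≡ 16^2 = 256 ≡ 256 (mod 377)
4^8 ≡ 256^2 = 65536 ≡ 315 (mod 377)
4^16 ≡ 315^2 = 99225 ≡ 74 (mod 377)
4^32 ≡ 74^2 = 5476 ≡ 198 (mod 377)
4^64 ≡ 198^2 = 39204 ≡ 373 (mod 377)
4^128 ≡ 373^2 = 139129 ≡ 16 (mod 377)
4^256 ≡ 16^2 = 256 ≡ 256 (mod 377)
376 = 256 + 64 + 32 + 16 + 8 in binary powers of 2.
So 4^376 ≡ 256 · 373 · 198 · 74 · 315 ≡ 165 (mod 377).
Since 165 ≠ 1, base 4 is a Fermat witness: 377 is composite.

165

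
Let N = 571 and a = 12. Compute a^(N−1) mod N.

1

12^1 ≡ 12 (mod 571)
12^2 ≡ 12^2 = 144 ≡ 144 (mod 571)
12^4 ≡ 144^2 = 20736 ≡ 180 (mod 571)
12^8 ≡ 180^2 = 32400 ≡ 424 (mod 571)
12^16 ≡ 424^2 = 179776 ≡ 482 (mod 571)
12^32 ≡ 482^2 = 232324 ≡ 498 (mod 571)
12^64 ≡ 498^2 = 248004 ≡ 190 (mod 571)
12^128 ≡ 190^2 = 36100 ≡ 127 (mod 571)
12^256 ≡ 127^2 = 16129 ≡ 141 (mod 571)
12^512 ≡ 141^2 = 19881 ≡ 467 (mod 571)
570 = 512 + 32 + 16 + 8 + 2 in binary powers of 2.
So 12^570 ≡ 467 · 498 · 482 · 424 · 144 ≡ 1 (mod 571).
Since the result is 1, base 12 gives no evidence that 571 is composite.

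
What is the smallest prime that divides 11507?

37

11507 is odd.
Digit sum 14, not divisible by 3.
Ends in 7: not divisible by 5.
7: 11507 = 7·1643 + 6
11: 11507 = 11·1046 + 1
13: 11507 = 13·885 + 2
17: 11507 = 17·676 + 15
19: 11507 = 19·605 + 12
23: 11507 = 23·500 + 7
29: 11507 = 29·396 + 23
31: 11507 = 31·371 + 6
37: 11507 = 37·311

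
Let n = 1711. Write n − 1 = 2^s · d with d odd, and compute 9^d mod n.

1082

1711 − 1 = 1710 = 2^1 · 855, so d = 855.
9^1 ≡ 9 (mod 1711)
9^2 ≡ 9^2 = 81 ≡ 81 (mod 1711)
9^4 ≡ 81^2 = 6561 ≡ 1428 (mod 1711)
9^8 ≡ 1428^2 = 2039184 ≡ 1383 (mod 1711)
9^16 ≡ 1383^2 = 1912689 ≡ 1502 (mod 1711)
9^32 ≡ 1502^2 = 2256004 ≡ 906 (mod 1711)
9^64 ≡ 906^2 = 820836 ≡ 1267 (mod 1711)
9^128 ≡ 1267^2 = 1605289 ≡ 371 (mod 1711)
9^256 ≡ 371^2 = 137641 ≡ 761 (mod 1711)
9^512 ≡ 761^2 = 579121 ≡ 803 (mod 1711)
855 = 512 + 256 + 64 + 16 + 4 + 2 + 1 in binary powers of 2.
So 9^855 ≡ 803 · 761 · 1267 · 1502 · 1428 · 81 · 9 ≡ 1082 (mod 1711).
Squaring chain: 1082; never reaches −1, so base 9 is a Miller–Rabin witness that 1711 is composite.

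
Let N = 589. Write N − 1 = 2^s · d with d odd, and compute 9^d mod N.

589 − 1 = 588 = 2^2 · 147, so d = 147.
9^1 ≡ 9 (mod 589)
9^2 ≡ 9^2 = 81 ≡ 81 (mod 589)
9^4 ≡ 81^2 = 6561 ≡ 82 (mod 589)
9^8 ≡ 82^2 = 6724 ≡ 245 (mod 589)
9^16 ≡ 245^2 = 60025 ≡ 536 (mod 589)
9^32 ≡ 536^2 = 287296 ≡ 453 (mod 589)
9^64 ≡ 453^2 = 205209 ≡ 237 (mod 589)
9^128 ≡ 237^2 = 56169 ≡ 214 (mod 589)
147 = 128 + 16 + 2 + 1 in binary powers of 2.
So 9^147 ≡ 214 · 536 · 81 · 9 ≡ 64 (mod 589).
Squaring chain: 64 → 562; never reaches −1, so base 9 is a Miller–Rabin witness that 589 is composite.

64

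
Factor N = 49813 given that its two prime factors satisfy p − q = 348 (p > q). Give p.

Since p = q + 348, we have 49813 = q(q + 348), so q² + 348q − 49813 = 0.
Discriminant: 348² + 4·49813 = 121104 + 199252 = 320356; √320356 = 566.
q = (−348 + 566)/2 = 109, and p = q + 348 = 457.
Check: 109 · 457 = 49813.

457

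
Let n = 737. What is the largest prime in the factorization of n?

737 = 11 · 67
67 is prime.
So 737 = 11 · 67; the largest prime factor is 67.

67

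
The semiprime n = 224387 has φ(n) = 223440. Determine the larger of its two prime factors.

491

φ(n) = (p−1)(q−1) = n − (p+q) + 1, so p + q = 224387 − 223440 + 1 = 948.
p and q are the roots of t² − 948t + 224387 = 0.
Discriminant: 948² − 4·224387 = 898704 − 897548 = 1156; √1156 = 34.
q = (948 − 34)/2 = 457, p = (948 + 34)/2 = 491.
Check: 457 · 491 = 224387.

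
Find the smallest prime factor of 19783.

19783 is odd.
Digit sum 28, not divisible by 3.
Ends in 3: not divisible by 5.
7: 19783 = 7·2826 + 1
11: 19783 = 11·1798 + 5
13: 19783 = 13·1521 + 10
17: 19783 = 17·1163 + 12
19: 19783 = 19·1041 + 4
23: 19783 = 23·860 + 3
29: 19783 = 29·682 + 5
31: 19783 = 31·638 + 5
37: 19783 = 37·534 + 25
41: 19783 = 41·482 + 21
43: 19783 = 43·460 + 3
47: 19783 = 47·420 + 43
53: 19783 = 53·373 + 14
59: 19783 = 59·335 + 18
61: 19783 = 61·324 + 19
67: 19783 = 67·295 + 18
71: 19783 = 71·278 + 45
73: 19783 = 73·271

73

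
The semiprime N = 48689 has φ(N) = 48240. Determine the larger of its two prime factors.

269

φ(n) = (p−1)(q−1) = n − (p+q) + 1, so p + q = 48689 − 48240 + 1 = 450.
p and q are the roots of t² − 450t + 48689 = 0.
Discriminant: 450² − 4·48689 = 202500 − 194756 = 7744; √7744 = 88.
q = (450 − 88)/2 = 181, p = (450 + 88)/2 = 269.
Check: 181 · 269 = 48689.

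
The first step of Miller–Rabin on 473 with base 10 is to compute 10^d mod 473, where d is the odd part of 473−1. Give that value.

473 − 1 = 472 = 2^3 · 59, so d = 59.
10^1 ≡ 10 (mod 473)
10^2 ≡ 10^2 = 100 ≡ 100 (mod 473)
10^4 ≡ 100^2 = 10000 ≡ 67 (mod 473)
10^8 ≡ 67^2 = 4489 ≡ 232 (mod 473)
10^16 ≡ 232^2 = 53824 ≡ 375 (mod 473)
10^32 ≡ 375^2 = 140625 ≡ 144 (mod 473)
59 = 32 + 16 + 8 + 2 + 1 in binary powers of 2.
So 10^59 ≡ 144 · 375 · 232 · 100 · 10 ≡ 439 (mod 473).
Squaring chain: 439 → 210 → 111; never reaches −1, so base 10 is a Miller–Rabin witness that 473 is composite.

439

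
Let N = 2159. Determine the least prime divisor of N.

17

2159 is odd.
Digit sum 17, not divisible by 3.
Ends in 9: not divisible by 5.
7: 2159 = 7·308 + 3
11: 2159 = 11·196 + 3
13: 2159 = 13·166 + 1
17: 2159 = 17·127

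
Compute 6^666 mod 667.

6^1 ≡ 6 (mod 667)
6^2 ≡ 6^2 = 36 ≡ 36 (mod 667)
6^4 ≡ 36^2 = 1296 ≡ 629 (mod 667)
6^8 ≡ 629^2 = 395641 ≡ 110 (mod 667)
6^16 ≡ 110^2 = 12100 ≡ 94 (mod 667)
6^32 ≡ 94^2 = 8836 ≡ 165 (mod 667)
6^64 ≡ 165^2 = 27225 ≡ 545 (mod 667)
6^128 ≡ 545^2 = 297025 ≡ 210 (mod 667)
6^256 ≡ 210^2 = 44100 ≡ 78 (mod 667)
6^512 ≡ 78^2 = 6084 ≡ 81 (mod 667)
666 = 512 + 128 + 16 + 8 + 2 in binary powers of 2.
So 6^666 ≡ 81 · 210 · 94 · 110 · 36 ≡ 81 (mod 667).
Since 81 ≠ 1, base 6 is a Fermat witness: 667 is composite.

81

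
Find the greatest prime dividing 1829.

1829 = 31 · 59
59 is prime.
So 1829 = 31 · 59; the largest prime factor is 59.

59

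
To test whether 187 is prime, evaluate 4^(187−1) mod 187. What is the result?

4^1 ≡ 4 (mod 187)
4^2 ≡ 4^2 = 16 ≡ 16 (mod 187)
4^4 ≡ 16^2 = 256 ≡ 69 (mod 187)
4^8 ≡ 69^2 = 4761 ≡ 86 (mod 187)
4^16 ≡ 86^2 = 7396 ≡ 103 (mod 187)
4^32 ≡ 103^2 = 10609 ≡ 137 (mod 187)
4^64 ≡ 137^2 = 18769 ≡ 69 (mod 187)
4^128 ≡ 69^2 = 4761 ≡ 86 (mod 187)
186 = 128 + 32 + 16 + 8 + 2 in binary powers of 2.
So 4^186 ≡ 86 · 137 · 103 · 86 · 16 ≡ 169 (mod 187).
Since 169 ≠ 1, base 4 is a Fermat witness: 187 is composite.

169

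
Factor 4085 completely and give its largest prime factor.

43

4085 = 5 · 817
817 = 19 · 43
43 is prime.
So 4085 = 5 · 19 · 43; the largest prime factor is 43.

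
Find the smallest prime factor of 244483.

244483 is odd.
Digit sum 25, not divisible by 3.
Ends in 3: not divisible by 5.
7: 244483 = 7·34926 + 1
11: 244483 = 11·22225 + 8
13: 244483 = 13·18806 + 5
17: 244483 = 17·14381 + 6
19: 244483 = 19·12867 + 10
23: 244483 = 23·10629 + 16
29: 244483 = 29·8430 + 13
31: 244483 = 31·7886 + 17
37: 244483 = 37·6607 + 24
41: 244483 = 41·5963

41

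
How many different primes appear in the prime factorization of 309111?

309111 = 3 · 103037
103037 = 11 · 9367
9367 = 17 · 551
551 = 19 · 29
309111 = 3 · 11 · 17 · 19 · 29, which has 5 distinct prime factors.

5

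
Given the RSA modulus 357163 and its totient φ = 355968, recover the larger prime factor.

619

φ(n) = (p−1)(q−1) = n − (p+q) + 1, so p + q = 357163 − 355968 + 1 = 1196.
p and q are the roots of t² − 1196t + 357163 = 0.
Discriminant: 1196² − 4·357163 = 1430416 − 1428652 = 1764; √1764 = 42.
q = (1196 − 42)/2 = 577, p = (1196 + 42)/2 = 619.
Check: 577 · 619 = 357163.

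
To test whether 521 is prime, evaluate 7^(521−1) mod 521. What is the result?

1

7^1 ≡ 7 (mod 521)
7^2 ≡ 7^2 = 49 ≡ 49 (mod 521)
7^4 ≡ 49^2 = 2401 ≡ 317 (mod 521)
7^8 ≡ 317^2 = 100489 ≡ 457 (mod 521)
7^16 ≡ 457^2 = 208849 ≡ 449 (mod 521)
7^32 ≡ 449^2 = 201601 ≡ 495 (mod 521)
7^64 ≡ 495^2 = 245025 ≡ 155 (mod 521)
7^128 ≡ 155^2 = 24025 ≡ 59 (mod 521)
7^256 ≡ 59^2 = 3481 ≡ 355 (mod 521)
7^512 ≡ 355^2 = 126025 ≡ 464 (mod 521)
520 = 512 + 8 in binary powers of 2.
So 7^520 ≡ 464 · 457 ≡ 1 (mod 521).
Since the result is 1, base 7 gives no evidence that 521 is composite.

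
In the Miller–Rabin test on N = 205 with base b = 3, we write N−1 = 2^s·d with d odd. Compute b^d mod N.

205 − 1 = 204 = 2^2 · 51, so d = 51.
3^1 ≡ 3 (mod 205)
3^2 ≡ 3^2 = 9 ≡ 9 (mod 205)
3^4 ≡ 9^2 = 81 ≡ 81 (mod 205)
3^8 ≡ 81^2 = 6561 ≡ 1 (mod 205)
3^16 ≡ 1^2 = 1 ≡ 1 (mod 205)
3^32 ≡ 1^2 = 1 ≡ 1 (mod 205)
51 = 32 + 16 + 2 + 1 in binary powers of 2.
So 3^51 ≡ 1 · 1 · 9 · 3 ≡ 27 (mod 205).
Squaring chain: 27 → 114; never reaches −1, so base 3 is a Miller–Rabin witness that 205 is composite.

27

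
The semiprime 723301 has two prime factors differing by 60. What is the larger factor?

881

Since p = q + 60, we have 723301 = q(q + 60), so q² + 60q − 723301 = 0.
Discriminant: 60² + 4·723301 = 3600 + 2893204 = 2896804; √2896804 = 1702.
q = (−60 + 1702)/2 = 821, and p = q + 60 = 881.
Check: 821 · 881 = 723301.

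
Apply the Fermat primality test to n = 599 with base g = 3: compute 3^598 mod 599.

3^1 ≡ 3 (mod 599)
3^2 ≡ 3^2 = 9 ≡ 9 (mod 599)
3^4 ≡ 9^2 = 81 ≡ 81 (mod 599)
3^8 ≡ 81^2 = 6561 ≡ 571 (mod 599)
3^16 ≡ 571^2 = 326041 ≡ 185 (mod 599)
3^32 ≡ 185^2 = 34225 ≡ 82 (mod 599)
3^64 ≡ 82^2 = 6724 ≡ 135 (mod 599)
3^128 ≡ 135^2 = 18225 ≡ 255 (mod 599)
3^256 ≡ 255^2 = 65025 ≡ 333 (mod 599)
3^512 ≡ 333^2 = 110889 ≡ 74 (mod 599)
598 = 512 + 64 + 16 + 4 + 2 in binary powers of 2.
So 3^598 ≡ 74 · 135 · 185 · 81 · 9 ≡ 1 (mod 599).
Since the result is 1, base 3 gives no evidence that 599 is composite.

1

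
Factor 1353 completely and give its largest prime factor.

41

1353 = 3 · 451
451 = 11 · 41
41 is prime.
So 1353 = 3 · 11 · 41; the largest prime factor is 41.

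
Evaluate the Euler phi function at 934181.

902880

Factor: 934181 = 67 · 73 · 191.
φ(934181) = (67−1) · (73−1) · (191−1) = 66 · 72 · 190 = 902880.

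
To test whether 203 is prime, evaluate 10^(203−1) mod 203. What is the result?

10^1 ≡ 10 (mod 203)
10^2 ≡ 10^2 = 100 ≡ 100 (mod 203)
10^4 ≡ 100^2 = 10000 ≡ 53 (mod 203)
10^8 ≡ 53^2 = 2809 ≡ 170 (mod 203)
10^16 ≡ 170^2 = 28900 ≡ 74 (mod 203)
10^32 ≡ 74^2 = 5476 ≡ 198 (mod 203)
10^64 ≡ 198^2 = 39204 ≡ 25 (mod 203)
10^128 ≡ 25^2 = 625 ≡ 16 (mod 203)
202 = 128 + 64 + 8 + 2 in binary powers of 2.
So 10^202 ≡ 16 · 25 · 170 · 100 ≡ 109 (mod 203).
Since 109 ≠ 1, base 10 is a Fermat witness: 203 is composite.

109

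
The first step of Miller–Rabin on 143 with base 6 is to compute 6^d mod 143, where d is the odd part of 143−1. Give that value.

50

143 − 1 = 142 = 2^1 · 71, so d = 71.
6^1 ≡ 6 (mod 143)
6^2 ≡ 6^2 = 36 ≡ 36 (mod 143)
6^4 ≡ 36^2 = 1296 ≡ 9 (mod 143)
6^8 ≡ 9^2 = 81 ≡ 81 (mod 143)
6^16 ≡ 81^2 = 6561 ≡ 126 (mod 143)
6^32 ≡ 126^2 = 15876 ≡ 3 (mod 143)
6^64 ≡ 3^2 = 9 ≡ 9 (mod 143)
71 = 64 + 4 + 2 + 1 in binary powers of 2.
So 6^71 ≡ 9 · 9 · 36 · 6 ≡ 50 (mod 143).
Squaring chain: 50; never reaches −1, so base 6 is a Miller–Rabin witness that 143 is composite.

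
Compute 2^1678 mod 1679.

892

2^1 ≡ 2 (mod 1679)
2^2 ≡ 2^2 = 4 ≡ 4 (mod 1679)
2^4 ≡ 4^2 = 16 ≡ 16 (mod 1679)
2^8 ≡ 16^2 = 256 ≡ 256 (mod 1679)
2^16 ≡ 256^2 = 65536 ≡ 55 (mod 1679)
2^32 ≡ 55^2 = 3025 ≡ 1346 (mod 1679)
2^64 ≡ 1346^2 = 1811716 ≡ 75 (mod 1679)
2^128 ≡ 75^2 = 5625 ≡ 588 (mod 1679)
2^256 ≡ 588^2 = 345744 ≡ 1549 (mod 1679)
2^512 ≡ 1549^2 = 2399401 ≡ 110 (mod 1679)
2^1024 ≡ 110^2 = 12100 ≡ 347 (mod 1679)
1678 = 1024 + 512 + 128 + 8 + 4 + 2 in binary powers of 2.
So 2^1678 ≡ 347 · 110 · 588 · 256 · 16 · 4 ≡ 892 (mod 1679).
Since 892 ≠ 1, base 2 is a Fermat witness: 1679 is composite.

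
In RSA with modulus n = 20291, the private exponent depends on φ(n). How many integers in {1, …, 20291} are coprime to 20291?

Factor: 20291 = 103 · 197.
φ(20291) = (103−1) · (197−1) = 102 · 196 = 19992.

19992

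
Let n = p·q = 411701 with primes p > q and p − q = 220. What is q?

Since p = q + 220, we have 411701 = q(q + 220), so q² + 220q − 411701 = 0.
Discriminant: 220² + 4·411701 = 48400 + 1646804 = 1695204; √1695204 = 1302.
q = (−220 + 1302)/2 = 541, and p = q + 220 = 761.
Check: 541 · 761 = 411701.

541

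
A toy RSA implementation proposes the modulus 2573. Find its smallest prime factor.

31

2573 is odd.
Digit sum 17, not divisible by 3.
Ends in 3: not divisible by 5.
7: 2573 = 7·367 + 4
11: 2573 = 11·233 + 10
13: 2573 = 13·197 + 12
17: 2573 = 17·151 + 6
19: 2573 = 19·135 + 8
23: 2573 = 23·111 + 20
29: 2573 = 29·88 + 21
31: 2573 = 31·83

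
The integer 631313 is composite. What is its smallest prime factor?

631313 is odd.
Digit sum 17, not divisible by 3.
Ends in 3: not divisible by 5.
7: 631313 = 7·90187 + 4
11: 631313 = 11·57392 + 1
13: 631313 = 13·48562 + 7
17: 631313 = 17·37136 + 1
19: 631313 = 19·33227

19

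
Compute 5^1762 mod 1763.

1665

5^1 ≡ 5 (mod 1763)
5^2 ≡ 5^2 = 25 ≡ 25 (mod 1763)
5^4 ≡ 25^2 = 625 ≡ 625 (mod 1763)
5^8 ≡ 625^2 = 390625 ≡ 1002 (mod 1763)
5^16 ≡ 1002^2 = 1004004 ≡ 857 (mod 1763)
5^32 ≡ 857^2 = 734449 ≡ 1041 (mod 1763)
5^64 ≡ 1041^2 = 1083681 ≡ 1199 (mod 1763)
5^128 ≡ 1199^2 = 1437601 ≡ 756 (mod 1763)
5^256 ≡ 756^2 = 571536 ≡ 324 (mod 1763)
5^512 ≡ 324^2 = 104976 ≡ 959 (mod 1763)
5^1024 ≡ 959^2 = 919681 ≡ 1158 (mod 1763)
1762 = 1024 + 512 + 128 + 64 + 32 + 2 in binary powers of 2.
So 5^1762 ≡ 1158 · 959 · 756 · 1199 · 1041 · 25 ≡ 1665 (mod 1763).
Since 1665 ≠ 1, base 5 is a Fermat witness: 1763 is composite.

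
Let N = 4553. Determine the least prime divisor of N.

4553 is odd.
Digit sum 17, not divisible by 3.
Ends in 3: not divisible by 5.
7: 4553 = 7·650 + 3
11: 4553 = 11·413 + 10
13: 4553 = 13·350 + 3
17: 4553 = 17·267 + 14
19: 4553 = 19·239 + 12
23: 4553 = 23·197 + 22
29: 4553 = 29·157

29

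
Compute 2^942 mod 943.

2^1 ≡ 2 (mod 943)
2^2 ≡ 2^2 = 4 ≡ 4 (mod 943)
2^4 ≡ 4^2 = 16 ≡ 16 (mod 943)
2^8 ≡ 16^2 = 256 ≡ 256 (mod 943)
2^16 ≡ 256^2 = 65536 ≡ 469 (mod 943)
2^32 ≡ 469^2 = 219961 ≡ 242 (mod 943)
2^64 ≡ 242^2 = 58564 ≡ 98 (mod 943)
2^128 ≡ 98^2 = 9604 ≡ 174 (mod 943)
2^256 ≡ 174^2 = 30276 ≡ 100 (mod 943)
2^512 ≡ 100^2 = 10000 ≡ 570 (mod 943)
942 = 512 + 256 + 128 + 32 + 8 + 4 + 2 in binary powers of 2.
So 2^942 ≡ 570 · 100 · 174 · 242 · 256 · 16 · 4 ≡ 496 (mod 943).
Since 496 ≠ 1, base 2 is a Fermat witness: 943 is composite.

496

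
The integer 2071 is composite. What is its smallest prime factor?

19

2071 is odd.
Digit sum 10, not divisible by 3.
Ends in 1: not divisible by 5.
7: 2071 = 7·295 + 6
11: 2071 = 11·188 + 3
13: 2071 = 13·159 + 4
17: 2071 = 17·121 + 14
19: 2071 = 19·109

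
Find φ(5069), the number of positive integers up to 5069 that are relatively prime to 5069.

Factor: 5069 = 37 · 137.
φ(5069) = (37−1) · (137−1) = 36 · 136 = 4896.

4896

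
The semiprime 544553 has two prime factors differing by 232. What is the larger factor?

863

Since p = q + 232, we have 544553 = q(q + 232), so q² + 232q − 544553 = 0.
Discriminant: 232² + 4·544553 = 53824 + 2178212 = 2232036; √2232036 = 1494.
q = (−232 + 1494)/2 = 631, and p = q + 232 = 863.
Check: 631 · 863 = 544553.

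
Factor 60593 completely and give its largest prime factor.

60593 = 13 · 4661
4661 = 59 · 79
79 is prime.
So 60593 = 13 · 59 · 79; the largest prime factor is 79.

79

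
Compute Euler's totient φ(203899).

Factor: 203899 = 29 · 79 · 89.
φ(203899) = (29−1) · (79−1) · (89−1) = 28 · 78 · 88 = 192192.

192192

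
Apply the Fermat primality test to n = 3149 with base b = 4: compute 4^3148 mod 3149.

4^1 ≡ 4 (mod 3149)
4^2 ≡ 4^2 = 16 ≡ 16 (mod 3149)
4^4 ≡ 16^2 = 256 ≡ 256 (mod 3149)
4^8 ≡ 256^2 = 65536 ≡ 2556 (mod 3149)
4^16 ≡ 2556^2 = 6533136 ≡ 2110 (mod 3149)
4^32 ≡ 2110^2 = 4452100 ≡ 2563 (mod 3149)
4^64 ≡ 2563^2 = 6568969 ≡ 155 (mod 3149)
4^128 ≡ 155^2 = 24025 ≡ 1982 (mod 3149)
4^256 ≡ 1982^2 = 3928324 ≡ 1521 (mod 3149)
4^512 ≡ 1521^2 = 2313441 ≡ 2075 (mod 3149)
4^1024 ≡ 2075^2 = 4305625 ≡ 942 (mod 3149)
4^2048 ≡ 942^2 = 887364 ≡ 2495 (mod 3149)
3148 = 2048 + 1024 + 64 + 8 + 4 in binary powers of 2.
So 4^3148 ≡ 2495 · 942 · 155 · 2556 · 256 ≡ 3138 (mod 3149).
Since 3138 ≠ 1, base 4 is a Fermat witness: 3149 is composite.

3138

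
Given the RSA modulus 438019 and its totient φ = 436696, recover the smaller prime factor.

φ(n) = (p−1)(q−1) = n − (p+q) + 1, so p + q = 438019 − 436696 + 1 = 1324.
p and q are the roots of t² − 1324t + 438019 = 0.
Discriminant: 1324² − 4·438019 = 1752976 − 1752076 = 900; √900 = 30.
q = (1324 − 30)/2 = 647, p = (1324 + 30)/2 = 677.
Check: 647 · 677 = 438019.

647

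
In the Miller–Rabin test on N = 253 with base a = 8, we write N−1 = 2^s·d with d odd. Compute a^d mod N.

50

253 − 1 = 252 = 2^2 · 63, so d = 63.
8^1 ≡ 8 (mod 253)
8^2 ≡ 8^2 = 64 ≡ 64 (mod 253)
8^4 ≡ 64^2 = 4096 ≡ 48 (mod 253)
8^8 ≡ 48^2 = 2304 ≡ 27 (mod 253)
8^16 ≡ 27^2 = 729 ≡ 223 (mod 253)
8^32 ≡ 223^2 = 49729 ≡ 141 (mod 253)
63 = 32 + 16 + 8 + 4 + 2 + 1 in binary powers of 2.
So 8^63 ≡ 141 · 223 · 27 · 48 · 64 · 8 ≡ 50 (mod 253).
Squaring chain: 50 → 223; never reaches −1, so base 8 is a Miller–Rabin witness that 253 is composite.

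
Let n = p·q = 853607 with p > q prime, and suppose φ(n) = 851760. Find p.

937

φ(n) = (p−1)(q−1) = n − (p+q) + 1, so p + q = 853607 − 851760 + 1 = 1848.
p and q are the roots of t² − 1848t + 853607 = 0.
Discriminant: 1848² − 4·853607 = 3415104 − 3414428 = 676; √676 = 26.
q = (1848 − 26)/2 = 911, p = (1848 + 26)/2 = 937.
Check: 911 · 937 = 853607.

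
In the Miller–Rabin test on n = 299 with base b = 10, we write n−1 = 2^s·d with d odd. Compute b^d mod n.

17

299 − 1 = 298 = 2^1 · 149, so d = 149.
10^1 ≡ 10 (mod 299)
10^2 ≡ 10^2 = 100 ≡ 100 (mod 299)
10^4 ≡ 100^2 = 10000 ≡ 133 (mod 299)
10^8 ≡ 133^2 = 17689 ≡ 48 (mod 299)
10^16 ≡ 48^2 = 2304 ≡ 211 (mod 299)
10^32 ≡ 211^2 = 44521 ≡ 269 (mod 299)
10^64 ≡ 269^2 = 72361 ≡ 3 (mod 299)
10^128 ≡ 3^2 = 9 ≡ 9 (mod 299)
149 = 128 + 16 + 4 + 1 in binary powers of 2.
So 10^149 ≡ 9 · 211 · 133 · 10 ≡ 17 (mod 299).
Squaring chain: 17; never reaches −1, so base 10 is a Miller–Rabin witness that 299 is composite.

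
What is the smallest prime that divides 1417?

13

1417 is odd.
Digit sum 13, not divisible by 3.
Ends in 7: not divisible by 5.
7: 1417 = 7·202 + 3
11: 1417 = 11·128 + 9
13: 1417 = 13·109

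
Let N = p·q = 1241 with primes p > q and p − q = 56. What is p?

73

Since p = q + 56, we have 1241 = q(q + 56), so q² + 56q − 1241 = 0.
Discriminant: 56² + 4·1241 = 3136 + 4964 = 8100; √8100 = 90.
q = (−56 + 90)/2 = 17, and p = q + 56 = 73.
Check: 17 · 73 = 1241.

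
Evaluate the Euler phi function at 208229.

176400

Factor: 208229 = 7 · 151 · 197.
φ(208229) = (7−1) · (151−1) · (197−1) = 6 · 150 · 196 = 176400.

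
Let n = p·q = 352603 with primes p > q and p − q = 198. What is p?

701

Since p = q + 198, we have 352603 = q(q + 198), so q² + 198q − 352603 = 0.
Discriminant: 198² + 4·352603 = 39204 + 1410412 = 1449616; √1449616 = 1204.
q = (−198 + 1204)/2 = 503, and p = q + 198 = 701.
Check: 503 · 701 = 352603.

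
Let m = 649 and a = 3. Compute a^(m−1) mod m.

3^1 ≡ 3 (mod 649)
3^2 ≡ 3^2 = 9 ≡ 9 (mod 649)
3^4 ≡ 9^2 = 81 ≡ 81 (mod 649)
3^8 ≡ 81^2 = 6561 ≡ 71 (mod 649)
3^16 ≡ 71^2 = 5041 ≡ 498 (mod 649)
3^32 ≡ 498^2 = 248004 ≡ 86 (mod 649)
3^64 ≡ 86^2 = 7396 ≡ 257 (mod 649)
3^128 ≡ 257^2 = 66049 ≡ 500 (mod 649)
3^256 ≡ 500^2 = 250000 ≡ 135 (mod 649)
3^512 ≡ 135^2 = 18225 ≡ 53 (mod 649)
648 = 512 + 128 + 8 in binary powers of 2.
So 3^648 ≡ 53 · 500 · 71 ≡ 49 (mod 649).
Since 49 ≠ 1, base 3 is a Fermat witness: 649 is composite.

49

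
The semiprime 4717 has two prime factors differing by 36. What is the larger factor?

Since p = q + 36, we have 4717 = q(q + 36), so q² + 36q − 4717 = 0.
Discriminant: 36² + 4·4717 = 1296 + 18868 = 20164; √20164 = 142.
q = (−36 + 142)/2 = 53, and p = q + 36 = 89.
Check: 53 · 89 = 4717.

89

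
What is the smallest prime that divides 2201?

2201 is odd.
Digit sum 5, not divisible by 3.
Ends in 1: not divisible by 5.
7: 2201 = 7·314 + 3
11: 2201 = 11·200 + 1
13: 2201 = 13·169 + 4
17: 2201 = 17·129 + 8
19: 2201 = 19·115 + 16
23: 2201 = 23·95 + 16
29: 2201 = 29·75 + 26
31: 2201 = 31·71

31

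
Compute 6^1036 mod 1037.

727

6^1 ≡ 6 (mod 1037)
6^2 ≡ 6^2 = 36 ≡ 36 (mod 1037)
6^4 ≡ 36^2 = 1296 ≡ 259 (mod 1037)
6^8 ≡ 259^2 = 67081 ≡ 713 (mod 1037)
6^16 ≡ 713^2 = 508369 ≡ 239 (mod 1037)
6^32 ≡ 239^2 = 57121 ≡ 86 (mod 1037)
6^64 ≡ 86^2 = 7396 ≡ 137 (mod 1037)
6^128 ≡ 137^2 = 18769 ≡ 103 (mod 1037)
6^256 ≡ 103^2 = 10609 ≡ 239 (mod 1037)
6^512 ≡ 239^2 = 57121 ≡ 86 (mod 1037)
6^1024 ≡ 86^2 = 7396 ≡ 137 (mod 1037)
1036 = 1024 + 8 + 4 in binary powers of 2.
So 6^1036 ≡ 137 · 713 · 259 ≡ 727 (mod 1037).
Since 727 ≠ 1, base 6 is a Fermat witness: 1037 is composite.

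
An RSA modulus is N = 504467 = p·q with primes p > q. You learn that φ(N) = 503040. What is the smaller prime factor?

φ(n) = (p−1)(q−1) = n − (p+q) + 1, so p + q = 504467 − 503040 + 1 = 1428.
p and q are the roots of t² − 1428t + 504467 = 0.
Discriminant: 1428² − 4·504467 = 2039184 − 2017868 = 21316; √21316 = 146.
q = (1428 − 146)/2 = 641, p = (1428 + 146)/2 = 787.
Check: 641 · 787 = 504467.

641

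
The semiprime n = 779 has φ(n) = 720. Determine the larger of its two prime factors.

41

φ(n) = (p−1)(q−1) = n − (p+q) + 1, so p + q = 779 − 720 + 1 = 60.
p and q are the roots of t² − 60t + 779 = 0.
Discriminant: 60² − 4·779 = 3600 − 3116 = 484; √484 = 22.
q = (60 − 22)/2 = 19, p = (60 + 22)/2 = 41.
Check: 19 · 41 = 779.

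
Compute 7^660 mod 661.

1

7^1 ≡ 7 (mod 661)
7^2 ≡ 7^2 = 49 ≡ 49 (mod 661)
7^4 ≡ 49^2 = 2401 ≡ 418 (mod 661)
7^8 ≡ 418^2 = 174724 ≡ 220 (mod 661)
7^16 ≡ 220^2 = 48400 ≡ 147 (mod 661)
7^32 ≡ 147^2 = 21609 ≡ 457 (mod 661)
7^64 ≡ 457^2 = 208849 ≡ 634 (mod 661)
7^128 ≡ 634^2 = 401956 ≡ 68 (mod 661)
7^256 ≡ 68^2 = 4624 ≡ 658 (mod 661)
7^512 ≡ 658^2 = 432964 ≡ 9 (mod 661)
660 = 512 + 128 + 16 + 4 in binary powers of 2.
So 7^660 ≡ 9 · 68 · 147 · 418 ≡ 1 (mod 661).
Since the result is 1, base 7 gives no evidence that 661 is composite.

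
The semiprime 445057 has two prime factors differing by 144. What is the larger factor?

Since p = q + 144, we have 445057 = q(q + 144), so q² + 144q − 445057 = 0.
Discriminant: 144² + 4·445057 = 20736 + 1780228 = 1800964; √1800964 = 1342.
q = (−144 + 1342)/2 = 599, and p = q + 144 = 743.
Check: 599 · 743 = 445057.

743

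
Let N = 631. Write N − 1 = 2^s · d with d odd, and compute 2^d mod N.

631 − 1 = 630 = 2^1 · 315, so d = 315.
2^1 ≡ 2 (mod 631)
2^2 ≡ 2^2 = 4 ≡ 4 (mod 631)
2^4 ≡ 4^2 = 16 ≡ 16 (mod 631)
2^8 ≡ 16^2 = 256 ≡ 256 (mod 631)
2^16 ≡ 256^2 = 65536 ≡ 543 (mod 631)
2^32 ≡ 543^2 = 294849 ≡ 172 (mod 631)
2^64 ≡ 172^2 = 29584 ≡ 558 (mod 631)
2^128 ≡ 558^2 = 311364 ≡ 281 (mod 631)
2^256 ≡ 281^2 = 78961 ≡ 86 (mod 631)
315 = 256 + 32 + 16 + 8 + 2 + 1 in binary powers of 2.
So 2^315 ≡ 86 · 172 · 543 · 256 · 4 · 2 ≡ 1 (mod 631).
Since 2^d ≡ 1 (mod 631), base 2 does not prove 631 composite.

1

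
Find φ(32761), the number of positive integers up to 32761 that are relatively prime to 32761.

32580

Factor: 32761 = 181^2.
φ(32761) = 181^1·(181−1) = 32580.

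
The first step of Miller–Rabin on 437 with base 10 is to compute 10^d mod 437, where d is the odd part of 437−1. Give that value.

352

437 − 1 = 436 = 2^2 · 109, so d = 109.
10^1 ≡ 10 (mod 437)
10^2 ≡ 10^2 = 100 ≡ 100 (mod 437)
10^4 ≡ 100^2 = 10000 ≡ 386 (mod 437)
10^8 ≡ 386^2 = 148996 ≡ 416 (mod 437)
10^16 ≡ 416^2 = 173056 ≡ 4 (mod 437)
10^32 ≡ 4^2 = 16 ≡ 16 (mod 437)
10^64 ≡ 16^2 = 256 ≡ 256 (mod 437)
109 = 64 + 32 + 8 + 4 + 1 in binary powers of 2.
So 10^109 ≡ 256 · 16 · 416 · 386 · 10 ≡ 352 (mod 437).
Squaring chain: 352 → 233; never reaches −1, so base 10 is a Miller–Rabin witness that 437 is composite.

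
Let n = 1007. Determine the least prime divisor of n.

19

1007 is odd.
Digit sum 8, not divisible by 3.
Ends in 7: not divisible by 5.
7: 1007 = 7·143 + 6
11: 1007 = 11·91 + 6
13: 1007 = 13·77 + 6
17: 1007 = 17·59 + 4
19: 1007 = 19·53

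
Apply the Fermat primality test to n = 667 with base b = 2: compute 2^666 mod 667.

179

2^1 ≡ 2 (mod 667)
2^2 ≡ 2^2 = 4 ≡ 4 (mod 667)
2^4 ≡ 4^2 = 16 ≡ 16 (mod 667)
2^8 ≡ 16^2 = 256 ≡ 256 (mod 667)
2^16 ≡ 256^2 = 65536 ≡ 170 (mod 667)
2^32 ≡ 170^2 = 28900 ≡ 219 (mod 667)
2^64 ≡ 219^2 = 47961 ≡ 604 (mod 667)
2^128 ≡ 604^2 = 364816 ≡ 634 (mod 667)
2^256 ≡ 634^2 = 401956 ≡ 422 (mod 667)
2^512 ≡ 422^2 = 178084 ≡ 662 (mod 667)
666 = 512 + 128 + 16 + 8 + 2 in binary powers of 2.
So 2^666 ≡ 662 · 634 · 170 · 256 · 4 ≡ 179 (mod 667).
Since 179 ≠ 1, base 2 is a Fermat witness: 667 is composite.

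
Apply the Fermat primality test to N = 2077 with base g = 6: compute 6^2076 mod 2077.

6^1 ≡ 6 (mod 2077)
6^2 ≡ 6^2 = 36 ≡ 36 (mod 2077)
6^4 ≡ 36^2 = 1296 ≡ 1296 (mod 2077)
6^8 ≡ 1296^2 = 1679616 ≡ 1400 (mod 2077)
6^16 ≡ 1400^2 = 1960000 ≡ 1389 (mod 2077)
6^32 ≡ 1389^2 = 1929321 ≡ 1865 (mod 2077)
6^64 ≡ 1865^2 = 3478225 ≡ 1327 (mod 2077)
6^128 ≡ 1327^2 = 1760929 ≡ 1710 (mod 2077)
6^256 ≡ 1710^2 = 2924100 ≡ 1761 (mod 2077)
6^512 ≡ 1761^2 = 3101121 ≡ 160 (mod 2077)
6^1024 ≡ 160^2 = 25600 ≡ 676 (mod 2077)
6^2048 ≡ 676^2 = 456976 ≡ 36 (mod 2077)
2076 = 2048 + 16 + 8 + 4 in binary powers of 2.
So 6^2076 ≡ 36 · 1389 · 1400 · 1296 ≡ 1148 (mod 2077).
Since 1148 ≠ 1, base 6 is a Fermat witness: 2077 is composite.

1148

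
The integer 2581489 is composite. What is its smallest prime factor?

2581489 is odd.
Digit sum 37, not divisible by 3.
Ends in 9: not divisible by 5.
7: 2581489 = 7·368784 + 1
11: 2581489 = 11·234680 + 9
13: 2581489 = 13·198576 + 1
17: 2581489 = 17·151852 + 5
19: 2581489 = 19·135867 + 16
23: 2581489 = 23·112238 + 15
29: 2581489 = 29·89016 + 25
31: 2581489 = 31·83273 + 26
37: 2581489 = 37·69769 + 36
41: 2581489 = 41·62963 + 6
43: 2581489 = 43·60034 + 27
47: 2581489 = 47·54925 + 14
53: 2581489 = 53·48707 + 18
59: 2581489 = 59·43754 + 3
61: 2581489 = 61·42319 + 30
67: 2581489 = 67·38529 + 46
71: 2581489 = 71·36359

71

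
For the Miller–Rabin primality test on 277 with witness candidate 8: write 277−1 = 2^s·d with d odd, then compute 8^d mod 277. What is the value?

277 − 1 = 276 = 2^2 · 69, so d = 69.
8^1 ≡ 8 (mod 277)
8^2 ≡ 8^2 = 64 ≡ 64 (mod 277)
8^4 ≡ 64^2 = 4096 ≡ 218 (mod 277)
8^8 ≡ 218^2 = 47524 ≡ 157 (mod 277)
8^16 ≡ 157^2 = 24649 ≡ 273 (mod 277)
8^32 ≡ 273^2 = 74529 ≡ 16 (mod 277)
8^64 ≡ 16^2 = 256 ≡ 256 (mod 277)
69 = 64 + 4 + 1 in binary powers of 2.
So 8^69 ≡ 256 · 218 · 8 ≡ 217 (mod 277).
Squaring chain: 217 → 276; reaches −1, so base 8 does not prove 277 composite.

217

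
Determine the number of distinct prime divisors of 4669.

3

4669 = 7 · 667
667 = 23 · 29
4669 = 7 · 23 · 29, which has 3 distinct prime factors.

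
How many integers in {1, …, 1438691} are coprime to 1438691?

1397088

Factor: 1438691 = 67 · 109 · 197.
φ(1438691) = (67−1) · (109−1) · (197−1) = 66 · 108 · 196 = 1397088.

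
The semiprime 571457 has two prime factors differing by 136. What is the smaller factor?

Since p = q + 136, we have 571457 = q(q + 136), so q² + 136q − 571457 = 0.
Discriminant: 136² + 4·571457 = 18496 + 2285828 = 2304324; √2304324 = 1518.
q = (−136 + 1518)/2 = 691, and p = q + 136 = 827.
Check: 691 · 827 = 571457.

691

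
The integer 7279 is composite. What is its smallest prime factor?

7279 is odd.
Digit sum 25, not divisible by 3.
Ends in 9: not divisible by 5.
7: 7279 = 7·1039 + 6
11: 7279 = 11·661 + 8
13: 7279 = 13·559 + 12
17: 7279 = 17·428 + 3
19: 7279 = 19·383 + 2
23: 7279 = 23·316 + 11
29: 7279 = 29·251

29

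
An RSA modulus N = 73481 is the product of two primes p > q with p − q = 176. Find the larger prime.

Since p = q + 176, we have 73481 = q(q + 176), so q² + 176q − 73481 = 0.
Discriminant: 176² + 4·73481 = 30976 + 293924 = 324900; √324900 = 570.
q = (−176 + 570)/2 = 197, and p = q + 176 = 373.
Check: 197 · 373 = 73481.

373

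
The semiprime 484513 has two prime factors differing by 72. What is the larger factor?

733

Since p = q + 72, we have 484513 = q(q + 72), so q² + 72q − 484513 = 0.
Discriminant: 72² + 4·484513 = 5184 + 1938052 = 1943236; √1943236 = 1394.
q = (−72 + 1394)/2 = 661, and p = q + 72 = 733.
Check: 661 · 733 = 484513.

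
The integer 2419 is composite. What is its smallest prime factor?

2419 is odd.
Digit sum 16, not divisible by 3.
Ends in 9: not divisible by 5.
7: 2419 = 7·345 + 4
11: 2419 = 11·219 + 10
13: 2419 = 13·186 + 1
17: 2419 = 17·142 + 5
19: 2419 = 19·127 + 6
23: 2419 = 23·105 + 4
29: 2419 = 29·83 + 12
31: 2419 = 31·78 + 1
37: 2419 = 37·65 + 14
41: 2419 = 41·59

41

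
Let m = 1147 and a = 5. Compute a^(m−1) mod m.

249

5^1 ≡ 5 (mod 1147)
5^2 ≡ 5^2 = 25 ≡ 25 (mod 1147)
5^4 ≡ 25^2 = 625 ≡ 625 (mod 1147)
5^8 ≡ 625^2 = 390625 ≡ 645 (mod 1147)
5^16 ≡ 645^2 = 416025 ≡ 811 (mod 1147)
5^32 ≡ 811^2 = 657721 ≡ 490 (mod 1147)
5^64 ≡ 490^2 = 240100 ≡ 377 (mod 1147)
5^128 ≡ 377^2 = 142129 ≡ 1048 (mod 1147)
5^256 ≡ 1048^2 = 1098304 ≡ 625 (mod 1147)
5^512 ≡ 625^2 = 390625 ≡ 645 (mod 1147)
5^1024 ≡ 645^2 = 416025 ≡ 811 (mod 1147)
1146 = 1024 + 64 + 32 + 16 + 8 + 2 in binary powers of 2.
So 5^1146 ≡ 811 · 377 · 490 · 811 · 645 · 25 ≡ 249 (mod 1147).
Since 249 ≠ 1, base 5 is a Fermat witness: 1147 is composite.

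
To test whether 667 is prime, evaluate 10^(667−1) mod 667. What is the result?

10^1 ≡ 10 (mod 667)
10^2 ≡ 10^2 = 100 ≡ 100 (mod 667)
10^4 ≡ 100^2 = 10000 ≡ 662 (mod 667)
10^8 ≡ 662^2 = 438244 ≡ 25 (mod 667)
10^16 ≡ 25^2 = 625 ≡ 625 (mod 667)
10^32 ≡ 625^2 = 390625 ≡ 430 (mod 667)
10^64 ≡ 430^2 = 184900 ≡ 141 (mod 667)
10^128 ≡ 141^2 = 19881 ≡ 538 (mod 667)
10^256 ≡ 538^2 = 289444 ≡ 633 (mod 667)
10^512 ≡ 633^2 = 400689 ≡ 489 (mod 667)
666 = 512 + 128 + 16 + 8 + 2 in binary powers of 2.
So 10^666 ≡ 489 · 538 · 625 · 25 · 100 ≡ 236 (mod 667).
Since 236 ≠ 1, base 10 is a Fermat witness: 667 is composite.

236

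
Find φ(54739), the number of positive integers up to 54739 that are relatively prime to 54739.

49896

Factor: 54739 = 19 · 43 · 67.
φ(54739) = (19−1) · (43−1) · (67−1) = 18 · 42 · 66 = 49896.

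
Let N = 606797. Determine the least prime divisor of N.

53

606797 is odd.
Digit sum 35, not divisible by 3.
Ends in 7: not divisible by 5.
7: 606797 = 7·86685 + 2
11: 606797 = 11·55163 + 4
13: 606797 = 13·46676 + 9
17: 606797 = 17·35693 + 16
19: 606797 = 19·31936 + 13
23: 606797 = 23·26382 + 11
29: 606797 = 29·20924 + 1
31: 606797 = 31·19574 + 3
37: 606797 = 37·16399 + 34
41: 606797 = 41·14799 + 38
43: 606797 = 43·14111 + 24
47: 606797 = 47·12910 + 27
53: 606797 = 53·11449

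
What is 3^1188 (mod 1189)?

3^1 ≡ 3 (mod 1189)
3^2 ≡ 3^2 = 9 ≡ 9 (mod 1189)
3^4 ≡ 9^2 = 81 ≡ 81 (mod 1189)
3^8 ≡ 81^2 = 6561 ≡ 616 (mod 1189)
3^16 ≡ 616^2 = 379456 ≡ 165 (mod 1189)
3^32 ≡ 165^2 = 27225 ≡ 1067 (mod 1189)
3^64 ≡ 1067^2 = 1138489 ≡ 616 (mod 1189)
3^128 ≡ 616^2 = 379456 ≡ 165 (mod 1189)
3^256 ≡ 165^2 = 27225 ≡ 1067 (mod 1189)
3^512 ≡ 1067^2 = 1138489 ≡ 616 (mod 1189)
3^1024 ≡ 616^2 = 379456 ≡ 165 (mod 1189)
1188 = 1024 + 128 + 32 + 4 in binary powers of 2.
So 3^1188 ≡ 165 · 165 · 1067 · 81 ≡ 1147 (mod 1189).
Since 1147 ≠ 1, base 3 is a Fermat witness: 1189 is composite.

1147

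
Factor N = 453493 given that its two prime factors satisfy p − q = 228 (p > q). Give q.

Since p = q + 228, we have 453493 = q(q + 228), so q² + 228q − 453493 = 0.
Discriminant: 228² + 4·453493 = 51984 + 1813972 = 1865956; √1865956 = 1366.
q = (−228 + 1366)/2 = 569, and p = q + 228 = 797.
Check: 569 · 797 = 453493.

569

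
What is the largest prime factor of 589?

589 = 19 · 31
31 is prime.
So 589 = 19 · 31; the largest prime factor is 31.

31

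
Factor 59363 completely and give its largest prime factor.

89

59363 = 23 · 2581
2581 = 29 · 89
89 is prime.
So 59363 = 23 · 29 · 89; the largest prime factor is 89.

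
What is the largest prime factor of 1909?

83

1909 = 23 · 83
83 is prime.
So 1909 = 23 · 83; the largest prime factor is 83.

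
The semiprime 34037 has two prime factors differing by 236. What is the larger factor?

337

Since p = q + 236, we have 34037 = q(q + 236), so q² + 236q − 34037 = 0.
Discriminant: 236² + 4·34037 = 55696 + 136148 = 191844; √191844 = 438.
q = (−236 + 438)/2 = 101, and p = q + 236 = 337.
Check: 101 · 337 = 34037.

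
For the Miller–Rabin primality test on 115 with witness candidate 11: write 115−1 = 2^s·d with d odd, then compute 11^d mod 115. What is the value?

115 − 1 = 114 = 2^1 · 57, so d = 57.
11^1 ≡ 11 (mod 115)
11^2 ≡ 11^2 = 121 ≡ 6 (mod 115)
11^4 ≡ 6^2 = 36 ≡ 36 (mod 115)
11^8 ≡ 36^2 = 1296 ≡ 31 (mod 115)
11^16 ≡ 31^2 = 961 ≡ 41 (mod 115)
11^32 ≡ 41^2 = 1681 ≡ 71 (mod 115)
57 = 32 + 16 + 8 + 1 in binary powers of 2.
So 11^57 ≡ 71 · 41 · 31 · 11 ≡ 86 (mod 115).
Squaring chain: 86; never reaches −1, so base 11 is a Miller–Rabin witness that 115 is composite.

86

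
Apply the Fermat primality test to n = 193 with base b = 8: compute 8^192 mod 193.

8^1 ≡ 8 (mod 193)
8^2 ≡ 8^2 = 64 ≡ 64 (mod 193)
8^4 ≡ 64^2 = 4096 ≡ 43 (mod 193)
8^8 ≡ 43^2 = 1849 ≡ 112 (mod 193)
8^16 ≡ 112^2 = 12544 ≡ 192 (mod 193)
8^32 ≡ 192^2 = 36864 ≡ 1 (mod 193)
8^64 ≡ 1^2 = 1 ≡ 1 (mod 193)
8^128 ≡ 1^2 = 1 ≡ 1 (mod 193)
192 = 128 + 64 in binary powers of 2.
So 8^192 ≡ 1 · 1 ≡ 1 (mod 193).
Since the result is 1, base 8 gives no evidence that 193 is composite.

1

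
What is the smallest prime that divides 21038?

21038 is even: 2 divides it.

2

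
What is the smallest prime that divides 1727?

11

1727 is odd.
Digit sum 17, not divisible by 3.
Ends in 7: not divisible by 5.
7: 1727 = 7·246 + 5
11: 1727 = 11·157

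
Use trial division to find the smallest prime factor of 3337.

3337 is odd.
Digit sum 16, not divisible by 3.
Ends in 7: not divisible by 5.
7: 3337 = 7·476 + 5
11: 3337 = 11·303 + 4
13: 3337 = 13·256 + 9
17: 3337 = 17·196 + 5
19: 3337 = 19·175 + 12
23: 3337 = 23·145 + 2
29: 3337 = 29·115 + 2
31: 3337 = 31·107 + 20
37: 3337 = 37·90 + 7
41: 3337 = 41·81 + 16
43: 3337 = 43·77 + 26
47: 3337 = 47·71

47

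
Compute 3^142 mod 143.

3^1 ≡ 3 (mod 143)
3^2 ≡ 3^2 = 9 ≡ 9 (mod 143)
3^4 ≡ 9^2 = 81 ≡ 81 (mod 143)
3^8 ≡ 81^2 = 6561 ≡ 126 (mod 143)
3^16 ≡ 126^2 = 15876 ≡ 3 (mod 143)
3^32 ≡ 3^2 = 9 ≡ 9 (mod 143)
3^64 ≡ 9^2 = 81 ≡ 81 (mod 143)
3^128 ≡ 81^2 = 6561 ≡ 126 (mod 143)
142 = 128 + 8 + 4 + 2 in binary powers of 2.
So 3^142 ≡ 126 · 126 · 81 · 9 ≡ 42 (mod 143).
Since 42 ≠ 1, base 3 is a Fermat witness: 143 is composite.

42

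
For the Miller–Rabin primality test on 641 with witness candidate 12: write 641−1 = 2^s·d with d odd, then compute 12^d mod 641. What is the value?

124

641 − 1 = 640 = 2^7 · 5, so d = 5.
12^1 ≡ 12 (mod 641)
12^2 ≡ 12^2 = 144 ≡ 144 (mod 641)
12^4 ≡ 144^2 = 20736 ≡ 224 (mod 641)
5 = 4 + 1 in binary powers of 2.
So 12^5 ≡ 224 · 12 ≡ 124 (mod 641).
Squaring chain: 124 → 633 → 64 → 250 → 323 → 487 → 640; reaches −1, so base 12 does not prove 641 composite.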